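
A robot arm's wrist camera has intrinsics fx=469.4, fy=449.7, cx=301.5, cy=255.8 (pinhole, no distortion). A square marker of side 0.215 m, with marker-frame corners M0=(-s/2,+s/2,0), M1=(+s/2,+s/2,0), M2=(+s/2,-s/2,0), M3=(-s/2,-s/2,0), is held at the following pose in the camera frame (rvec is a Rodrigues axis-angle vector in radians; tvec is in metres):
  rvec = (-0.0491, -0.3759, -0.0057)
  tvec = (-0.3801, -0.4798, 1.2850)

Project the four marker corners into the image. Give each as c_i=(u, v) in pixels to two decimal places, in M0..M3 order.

c0=(120.43, 120.65) c1=(202.41, 128.99) c2=(202.05, 57.32) c3=(120.71, 44.52)

Intrinsics K: fx=469.4, fy=449.7, cx=301.5, cy=255.8
Marker side s = 0.215 m; corners in marker frame (Z=0):
  M0 = (-0.1075, +0.1075, 0)
  M1 = (+0.1075, +0.1075, 0)
  M2 = (+0.1075, -0.1075, 0)
  M3 = (-0.1075, -0.1075, 0)
rvec = (-0.0491, -0.3759, -0.0057), |rvec| = θ = 0.37914 rad = 21.723°
Rodrigues: sinθ=0.37012, 1−cosθ=0.07102; R = I + sinθ·[k]× + (1−cosθ)·[k]×²:
    [+0.93018 +0.01468 -0.36682]
    [+0.00355 +0.99879 +0.04899]
    [+0.36710 -0.04687 +0.92900]
t = (-0.3801, -0.4798, 1.2850) m
M0: Pc = R·M0+t = (-0.47852, -0.37281, +1.24050); u = 469.4·(-0.47852)/1.24050 + 301.5 = 120.4315, v = 449.7·(-0.37281)/1.24050 + 255.8 = 120.6499
M1: Pc = R·M1+t = (-0.27853, -0.37205, +1.31942); u = 469.4·(-0.27853)/1.31942 + 301.5 = 202.4106, v = 449.7·(-0.37205)/1.31942 + 255.8 = 128.9948
M2: Pc = R·M2+t = (-0.28168, -0.58679, +1.32950); u = 469.4·(-0.28168)/1.32950 + 301.5 = 202.0472, v = 449.7·(-0.58679)/1.32950 + 255.8 = 57.3207
M3: Pc = R·M3+t = (-0.48167, -0.58755, +1.25058); u = 469.4·(-0.48167)/1.25058 + 301.5 = 120.7057, v = 449.7·(-0.58755)/1.25058 + 255.8 = 44.5195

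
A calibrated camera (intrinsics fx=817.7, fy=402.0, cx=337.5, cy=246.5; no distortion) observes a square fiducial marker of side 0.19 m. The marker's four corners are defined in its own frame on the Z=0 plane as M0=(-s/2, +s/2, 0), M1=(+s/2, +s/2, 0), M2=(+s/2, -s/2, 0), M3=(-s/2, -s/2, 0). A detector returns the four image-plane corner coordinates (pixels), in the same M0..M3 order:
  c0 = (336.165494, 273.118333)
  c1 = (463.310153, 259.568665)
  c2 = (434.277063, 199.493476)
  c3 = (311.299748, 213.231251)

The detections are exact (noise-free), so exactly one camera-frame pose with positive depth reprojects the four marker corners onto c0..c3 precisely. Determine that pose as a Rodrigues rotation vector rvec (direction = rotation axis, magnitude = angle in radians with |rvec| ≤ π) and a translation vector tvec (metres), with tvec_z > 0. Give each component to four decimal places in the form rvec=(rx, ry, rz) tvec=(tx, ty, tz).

rvec=(-0.1929, 0.0868, -0.2103) tvec=(0.0717, -0.0320, 1.2155)

Intrinsics K: fx=817.7, fy=402.0, cx=337.5, cy=246.5
Marker side s = 0.19 m; corners in marker frame (Z=0):
  M0 = (-0.0950, +0.0950, 0)
  M1 = (+0.0950, +0.0950, 0)
  M2 = (+0.0950, -0.0950, 0)
  M3 = (-0.0950, -0.0950, 0)
Detected image corners:
  c0 = (336.165494, 273.118333) px
  c1 = (463.310153, 259.568665) px
  c2 = (434.277063, 199.493476) px
  c3 = (311.299748, 213.231251) px
Planar DLT: solve 8×8 A·h = b for H (H[2,2]=1):
  H  [+637.27804 +78.51470 +385.73406]
  H  [-84.52403 +276.97401 +235.92110]
  H  [-0.05376 -0.16380 +1.00000]
B = K⁻¹H; ‖b₁‖=0.822677, ‖b₂‖=0.822677; λ = 2/(‖b₁‖+‖b₂‖) = 1.215544, sign → tz>0 ⇒ λ=+1.215544
r₁ = λ·B[:,0] = (+0.97431,-0.21551,-0.06535); r₂ = λ·B[:,1] = (+0.19889,+0.95958,-0.19910)
r₃ = r₁×r₂ = (+0.10562,+0.18099,+0.97780); SVD([r₁ r₂ r₃]) → R = UVᵀ:
  R  [+0.97431 +0.19889 +0.10562]
  R  [-0.21551 +0.95958 +0.18099]
  R  [-0.06535 -0.19910 +0.97780]
t = (+0.07170, -0.03199, +1.21554) m
tr R = 2.911694; θ = arccos((tr R − 1)/2) = 0.298267 rad = 17.089°
axis k = ((R−Rᵀ)₃₂, (R−Rᵀ)₁₃, (R−Rᵀ)₂₁) / (2 sinθ) = (-0.646709, +0.290901, -0.705084)
rvec = θ·k = (-0.192892, +0.086766, -0.210304)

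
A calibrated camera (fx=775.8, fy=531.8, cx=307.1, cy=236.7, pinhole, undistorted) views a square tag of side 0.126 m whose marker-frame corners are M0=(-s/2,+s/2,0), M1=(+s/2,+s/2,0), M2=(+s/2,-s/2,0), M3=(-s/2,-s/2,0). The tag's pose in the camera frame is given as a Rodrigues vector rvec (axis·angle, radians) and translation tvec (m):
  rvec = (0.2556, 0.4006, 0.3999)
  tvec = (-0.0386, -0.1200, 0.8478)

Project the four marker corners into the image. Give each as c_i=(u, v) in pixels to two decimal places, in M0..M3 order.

Intrinsics K: fx=775.8, fy=531.8, cx=307.1, cy=236.7
Marker side s = 0.126 m; corners in marker frame (Z=0):
  M0 = (-0.0630, +0.0630, 0)
  M1 = (+0.0630, +0.0630, 0)
  M2 = (+0.0630, -0.0630, 0)
  M3 = (-0.0630, -0.0630, 0)
rvec = (0.2556, 0.4006, 0.3999), |rvec| = θ = 0.62107 rad = 35.585°
Rodrigues: sinθ=0.58191, 1−cosθ=0.18675; R = I + sinθ·[k]× + (1−cosθ)·[k]×²:
    [+0.84488 -0.32511 +0.42482]
    [+0.42425 +0.89095 -0.16192]
    [-0.32585 +0.31704 +0.89068]
t = (-0.0386, -0.1200, 0.8478) m
M0: Pc = R·M0+t = (-0.11231, -0.09060, +0.88830); u = 775.8·(-0.11231)/0.88830 + 307.1 = 209.0142, v = 531.8·(-0.09060)/0.88830 + 236.7 = 182.4615
M1: Pc = R·M1+t = (-0.00585, -0.03714, +0.84724); u = 775.8·(-0.00585)/0.84724 + 307.1 = 301.7394, v = 531.8·(-0.03714)/0.84724 + 236.7 = 213.3865
M2: Pc = R·M2+t = (+0.03511, -0.14940, +0.80730); u = 775.8·(+0.03511)/0.80730 + 307.1 = 340.8398, v = 531.8·(-0.14940)/0.80730 + 236.7 = 138.2830
M3: Pc = R·M3+t = (-0.07135, -0.20286, +0.84836); u = 775.8·(-0.07135)/0.84836 + 307.1 = 241.8561, v = 531.8·(-0.20286)/0.84836 + 236.7 = 109.5366

c0=(209.01, 182.46) c1=(301.74, 213.39) c2=(340.84, 138.28) c3=(241.86, 109.54)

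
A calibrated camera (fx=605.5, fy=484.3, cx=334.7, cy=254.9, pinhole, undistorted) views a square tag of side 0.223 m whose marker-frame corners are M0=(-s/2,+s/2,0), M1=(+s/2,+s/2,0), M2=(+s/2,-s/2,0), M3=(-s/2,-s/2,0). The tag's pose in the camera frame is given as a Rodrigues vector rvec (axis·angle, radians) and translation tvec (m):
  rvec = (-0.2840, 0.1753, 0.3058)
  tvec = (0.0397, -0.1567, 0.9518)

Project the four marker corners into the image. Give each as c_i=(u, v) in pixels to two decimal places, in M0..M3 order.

Intrinsics K: fx=605.5, fy=484.3, cx=334.7, cy=254.9
Marker side s = 0.223 m; corners in marker frame (Z=0):
  M0 = (-0.1115, +0.1115, 0)
  M1 = (+0.1115, +0.1115, 0)
  M2 = (+0.1115, -0.1115, 0)
  M3 = (-0.1115, -0.1115, 0)
rvec = (-0.2840, 0.1753, 0.3058), |rvec| = θ = 0.45266 rad = 25.935°
Rodrigues: sinθ=0.43736, 1−cosθ=0.10071; R = I + sinθ·[k]× + (1−cosθ)·[k]×²:
    [+0.93893 -0.31993 +0.12669]
    [+0.27099 +0.91439 +0.30075]
    [-0.21206 -0.24805 +0.94525]
t = (0.0397, -0.1567, 0.9518) m
M0: Pc = R·M0+t = (-0.10066, -0.08496, +0.94779); u = 605.5·(-0.10066)/0.94779 + 334.7 = 270.3905, v = 484.3·(-0.08496)/0.94779 + 254.9 = 211.4867
M1: Pc = R·M1+t = (+0.10872, -0.02453, +0.90050); u = 605.5·(+0.10872)/0.90050 + 334.7 = 407.8028, v = 484.3·(-0.02453)/0.90050 + 254.9 = 241.7077
M2: Pc = R·M2+t = (+0.18006, -0.22844, +0.95581); u = 605.5·(+0.18006)/0.95581 + 334.7 = 448.7688, v = 484.3·(-0.22844)/0.95581 + 254.9 = 139.1524
M3: Pc = R·M3+t = (-0.02932, -0.28887, +1.00310); u = 605.5·(-0.02932)/1.00310 + 334.7 = 317.0027, v = 484.3·(-0.28887)/1.00310 + 254.9 = 115.4328

c0=(270.39, 211.49) c1=(407.80, 241.71) c2=(448.77, 139.15) c3=(317.00, 115.43)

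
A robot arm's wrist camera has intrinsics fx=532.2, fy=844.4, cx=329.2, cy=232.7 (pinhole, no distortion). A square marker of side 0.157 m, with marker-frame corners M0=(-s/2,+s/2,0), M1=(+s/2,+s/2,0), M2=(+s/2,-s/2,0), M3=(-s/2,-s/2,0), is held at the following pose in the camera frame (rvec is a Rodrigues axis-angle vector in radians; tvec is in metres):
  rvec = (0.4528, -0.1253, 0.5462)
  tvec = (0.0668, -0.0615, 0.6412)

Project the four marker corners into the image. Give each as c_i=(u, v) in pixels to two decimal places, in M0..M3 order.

c0=(295.54, 182.20) c1=(400.29, 275.83) c2=(477.05, 120.09) c3=(366.45, 7.38)

Intrinsics K: fx=532.2, fy=844.4, cx=329.2, cy=232.7
Marker side s = 0.157 m; corners in marker frame (Z=0):
  M0 = (-0.0785, +0.0785, 0)
  M1 = (+0.0785, +0.0785, 0)
  M2 = (+0.0785, -0.0785, 0)
  M3 = (-0.0785, -0.0785, 0)
rvec = (0.4528, -0.1253, 0.5462), |rvec| = θ = 0.72046 rad = 41.279°
Rodrigues: sinθ=0.65973, 1−cosθ=0.24850; R = I + sinθ·[k]× + (1−cosθ)·[k]×²:
    [+0.84966 -0.52732 +0.00366]
    [+0.47300 +0.75902 -0.44740]
    [+0.23314 +0.38187 +0.89433]
t = (0.0668, -0.0615, 0.6412) m
M0: Pc = R·M0+t = (-0.04129, -0.03905, +0.65288); u = 532.2·(-0.04129)/0.65288 + 329.2 = 295.5395, v = 844.4·(-0.03905)/0.65288 + 232.7 = 182.1979
M1: Pc = R·M1+t = (+0.09210, +0.03521, +0.68948); u = 532.2·(+0.09210)/0.68948 + 329.2 = 400.2936, v = 844.4·(+0.03521)/0.68948 + 232.7 = 275.8255
M2: Pc = R·M2+t = (+0.17489, -0.08395, +0.62952); u = 532.2·(+0.17489)/0.62952 + 329.2 = 477.0543, v = 844.4·(-0.08395)/0.62952 + 232.7 = 120.0918
M3: Pc = R·M3+t = (+0.04150, -0.15821, +0.59292); u = 532.2·(+0.04150)/0.59292 + 329.2 = 366.4468, v = 844.4·(-0.15821)/0.59292 + 232.7 = 7.3832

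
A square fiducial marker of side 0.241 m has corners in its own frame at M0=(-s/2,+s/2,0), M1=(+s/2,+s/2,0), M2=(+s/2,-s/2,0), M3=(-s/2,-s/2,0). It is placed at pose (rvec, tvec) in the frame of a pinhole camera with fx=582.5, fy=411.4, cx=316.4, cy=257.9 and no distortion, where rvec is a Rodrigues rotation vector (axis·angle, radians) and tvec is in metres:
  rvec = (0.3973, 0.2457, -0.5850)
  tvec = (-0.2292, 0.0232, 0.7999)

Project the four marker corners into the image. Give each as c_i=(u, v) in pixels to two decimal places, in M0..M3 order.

c0=(145.50, 339.40) c1=(270.86, 287.13) c2=(154.32, 185.75) c3=(29.64, 252.75)

Intrinsics K: fx=582.5, fy=411.4, cx=316.4, cy=257.9
Marker side s = 0.241 m; corners in marker frame (Z=0):
  M0 = (-0.1205, +0.1205, 0)
  M1 = (+0.1205, +0.1205, 0)
  M2 = (+0.1205, -0.1205, 0)
  M3 = (-0.1205, -0.1205, 0)
rvec = (0.3973, 0.2457, -0.5850), |rvec| = θ = 0.74863 rad = 42.893°
Rodrigues: sinθ=0.68063, 1−cosθ=0.26738; R = I + sinθ·[k]× + (1−cosθ)·[k]×²:
    [+0.80793 +0.57844 +0.11250]
    [-0.48530 +0.76143 -0.42979]
    [-0.33427 +0.29264 +0.89589]
t = (-0.2292, 0.0232, 0.7999) m
M0: Pc = R·M0+t = (-0.25685, +0.17343, +0.87544); u = 582.5·(-0.25685)/0.87544 + 316.4 = 145.4953, v = 411.4·(+0.17343)/0.87544 + 257.9 = 339.4006
M1: Pc = R·M1+t = (-0.06214, +0.05647, +0.79488); u = 582.5·(-0.06214)/0.79488 + 316.4 = 270.8613, v = 411.4·(+0.05647)/0.79488 + 257.9 = 287.1284
M2: Pc = R·M2+t = (-0.20155, -0.12703, +0.72436); u = 582.5·(-0.20155)/0.72436 + 316.4 = 154.3243, v = 411.4·(-0.12703)/0.72436 + 257.9 = 185.7531
M3: Pc = R·M3+t = (-0.39626, -0.01007, +0.80492); u = 582.5·(-0.39626)/0.80492 + 316.4 = 29.6371, v = 411.4·(-0.01007)/0.80492 + 257.9 = 252.7514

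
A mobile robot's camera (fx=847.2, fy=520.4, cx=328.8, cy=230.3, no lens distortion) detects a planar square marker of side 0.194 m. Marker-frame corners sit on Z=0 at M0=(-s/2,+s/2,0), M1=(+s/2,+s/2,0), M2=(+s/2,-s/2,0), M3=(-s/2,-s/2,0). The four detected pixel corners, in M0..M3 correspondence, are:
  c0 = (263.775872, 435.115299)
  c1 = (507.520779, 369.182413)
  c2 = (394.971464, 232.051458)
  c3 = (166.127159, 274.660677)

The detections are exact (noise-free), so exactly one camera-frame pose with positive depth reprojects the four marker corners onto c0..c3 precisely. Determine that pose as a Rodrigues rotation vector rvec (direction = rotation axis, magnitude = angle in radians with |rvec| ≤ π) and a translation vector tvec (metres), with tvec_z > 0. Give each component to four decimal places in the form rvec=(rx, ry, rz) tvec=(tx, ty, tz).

rvec=(-0.4501, -0.3132, -0.3531) tvec=(0.0059, 0.1093, 0.6206)

Intrinsics K: fx=847.2, fy=520.4, cx=328.8, cy=230.3
Marker side s = 0.194 m; corners in marker frame (Z=0):
  M0 = (-0.0970, +0.0970, 0)
  M1 = (+0.0970, +0.0970, 0)
  M2 = (+0.0970, -0.0970, 0)
  M3 = (-0.0970, -0.0970, 0)
Detected image corners:
  c0 = (263.775872, 435.115299) px
  c1 = (507.520779, 369.182413) px
  c2 = (394.971464, 232.051458) px
  c3 = (166.127159, 274.660677) px
Planar DLT: solve 8×8 A·h = b for H (H[2,2]=1):
  H  [+1413.41668 +347.79689 +336.89538]
  H  [-81.88843 +570.50224 +321.94132]
  H  [+0.59321 -0.58890 +1.00000]
B = K⁻¹H; ‖b₁‖=1.611324, ‖b₂‖=1.611324; λ = 2/(‖b₁‖+‖b₂‖) = 0.620608, sign → tz>0 ⇒ λ=+0.620608
r₁ = λ·B[:,0] = (+0.89250,-0.26058,+0.36815); r₂ = λ·B[:,1] = (+0.39662,+0.84210,-0.36547)
r₃ = r₁×r₂ = (-0.21478,+0.47220,+0.85492); SVD([r₁ r₂ r₃]) → R = UVᵀ:
  R  [+0.89250 +0.39662 -0.21478]
  R  [-0.26058 +0.84210 +0.47220]
  R  [+0.36815 -0.36547 +0.85492]
t = (+0.00593, +0.10929, +0.62061) m
tr R = 2.589524; θ = arccos((tr R − 1)/2) = 0.652181 rad = 37.367°
axis k = ((R−Rᵀ)₃₂, (R−Rᵀ)₁₃, (R−Rᵀ)₂₁) / (2 sinθ) = (-0.690101, -0.480237, -0.541417)
rvec = θ·k = (-0.450071, -0.313201, -0.353102)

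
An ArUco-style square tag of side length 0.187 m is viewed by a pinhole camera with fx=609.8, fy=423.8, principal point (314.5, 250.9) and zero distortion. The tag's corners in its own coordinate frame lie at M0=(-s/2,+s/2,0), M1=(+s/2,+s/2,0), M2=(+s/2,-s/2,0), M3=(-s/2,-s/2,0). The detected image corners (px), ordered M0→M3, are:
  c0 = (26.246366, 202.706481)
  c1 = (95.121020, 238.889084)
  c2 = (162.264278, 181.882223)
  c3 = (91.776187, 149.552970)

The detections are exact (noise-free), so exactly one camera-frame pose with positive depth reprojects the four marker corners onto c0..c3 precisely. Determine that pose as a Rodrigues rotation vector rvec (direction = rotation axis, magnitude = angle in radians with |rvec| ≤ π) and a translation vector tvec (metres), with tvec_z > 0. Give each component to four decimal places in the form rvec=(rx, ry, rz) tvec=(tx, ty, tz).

rvec=(-0.2586, 0.2610, 0.6038) tvec=(-0.4027, -0.1532, 1.1104)

Intrinsics K: fx=609.8, fy=423.8, cx=314.5, cy=250.9
Marker side s = 0.187 m; corners in marker frame (Z=0):
  M0 = (-0.0935, +0.0935, 0)
  M1 = (+0.0935, +0.0935, 0)
  M2 = (+0.0935, -0.0935, 0)
  M3 = (-0.0935, -0.0935, 0)
Detected image corners:
  c0 = (26.246366, 202.706481) px
  c1 = (95.121020, 238.889084) px
  c2 = (162.264278, 181.882223) px
  c3 = (91.776187, 149.552970) px
Planar DLT: solve 8×8 A·h = b for H (H[2,2]=1):
  H  [+346.09326 -368.32247 +93.38148]
  H  [+128.28601 +266.07121 +192.42814]
  H  [-0.28335 -0.14593 +1.00000]
B = K⁻¹H; ‖b₁‖=0.900539, ‖b₂‖=0.900539; λ = 2/(‖b₁‖+‖b₂‖) = 1.110446, sign → tz>0 ⇒ λ=+1.110446
r₁ = λ·B[:,0] = (+0.79251,+0.52242,-0.31465); r₂ = λ·B[:,1] = (-0.58714,+0.79310,-0.16205)
r₃ = r₁×r₂ = (+0.16489,+0.31317,+0.93527); SVD([r₁ r₂ r₃]) → R = UVᵀ:
  R  [+0.79251 -0.58714 +0.16489]
  R  [+0.52242 +0.79310 +0.31317]
  R  [-0.31465 -0.16205 +0.93527]
t = (-0.40266, -0.15321, +1.11045) m
tr R = 2.520887; θ = arccos((tr R − 1)/2) = 0.706801 rad = 40.497°
axis k = ((R−Rᵀ)₃₂, (R−Rᵀ)₁₃, (R−Rᵀ)₂₁) / (2 sinθ) = (-0.365887, +0.369215, +0.854288)
rvec = θ·k = (-0.258609, +0.260961, +0.603811)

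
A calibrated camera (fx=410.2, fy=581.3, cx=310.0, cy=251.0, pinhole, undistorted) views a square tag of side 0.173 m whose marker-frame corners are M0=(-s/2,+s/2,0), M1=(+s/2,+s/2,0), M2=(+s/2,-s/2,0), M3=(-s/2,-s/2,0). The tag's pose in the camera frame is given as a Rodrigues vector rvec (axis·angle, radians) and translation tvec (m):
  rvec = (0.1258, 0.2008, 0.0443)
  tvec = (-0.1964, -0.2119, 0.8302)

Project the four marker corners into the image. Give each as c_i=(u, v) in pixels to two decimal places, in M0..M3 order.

c0=(174.38, 162.25) c1=(253.06, 165.48) c2=(254.25, 38.83) c3=(173.41, 40.65)

Intrinsics K: fx=410.2, fy=581.3, cx=310.0, cy=251.0
Marker side s = 0.173 m; corners in marker frame (Z=0):
  M0 = (-0.0865, +0.0865, 0)
  M1 = (+0.0865, +0.0865, 0)
  M2 = (+0.0865, -0.0865, 0)
  M3 = (-0.0865, -0.0865, 0)
rvec = (0.1258, 0.2008, 0.0443), |rvec| = θ = 0.24106 rad = 13.812°
Rodrigues: sinθ=0.23873, 1−cosθ=0.02891; R = I + sinθ·[k]× + (1−cosθ)·[k]×²:
    [+0.97896 -0.03130 +0.20163]
    [+0.05644 +0.99115 -0.12016]
    [-0.19609 +0.12901 +0.97206]
t = (-0.1964, -0.2119, 0.8302) m
M0: Pc = R·M0+t = (-0.28379, -0.13105, +0.85832); u = 410.2·(-0.28379)/0.85832 + 310.0 = 174.3751, v = 581.3·(-0.13105)/0.85832 + 251.0 = 162.2476
M1: Pc = R·M1+t = (-0.11443, -0.12128, +0.82440); u = 410.2·(-0.11443)/0.82440 + 310.0 = 253.0637, v = 581.3·(-0.12128)/0.82440 + 251.0 = 165.4805
M2: Pc = R·M2+t = (-0.10901, -0.29275, +0.80208); u = 410.2·(-0.10901)/0.80208 + 310.0 = 254.2489, v = 581.3·(-0.29275)/0.80208 + 251.0 = 38.8303
M3: Pc = R·M3+t = (-0.27837, -0.30252, +0.83600); u = 410.2·(-0.27837)/0.83600 + 310.0 = 173.4114, v = 581.3·(-0.30252)/0.83600 + 251.0 = 40.6502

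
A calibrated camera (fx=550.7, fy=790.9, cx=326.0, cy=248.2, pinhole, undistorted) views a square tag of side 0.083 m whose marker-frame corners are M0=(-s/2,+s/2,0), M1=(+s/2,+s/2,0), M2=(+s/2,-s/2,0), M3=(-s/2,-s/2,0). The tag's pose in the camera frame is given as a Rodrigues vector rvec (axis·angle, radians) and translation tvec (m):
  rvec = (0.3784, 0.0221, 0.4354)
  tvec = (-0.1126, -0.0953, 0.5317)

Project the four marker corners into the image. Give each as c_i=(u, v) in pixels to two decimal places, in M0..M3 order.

Intrinsics K: fx=550.7, fy=790.9, cx=326.0, cy=248.2
Marker side s = 0.083 m; corners in marker frame (Z=0):
  M0 = (-0.0415, +0.0415, 0)
  M1 = (+0.0415, +0.0415, 0)
  M2 = (+0.0415, -0.0415, 0)
  M3 = (-0.0415, -0.0415, 0)
rvec = (0.3784, 0.0221, 0.4354), |rvec| = θ = 0.57728 rad = 33.076°
Rodrigues: sinθ=0.54574, 1−cosθ=0.16205; R = I + sinθ·[k]× + (1−cosθ)·[k]×²:
    [+0.90758 -0.40755 +0.10101]
    [+0.41568 +0.83819 -0.35305]
    [+0.05922 +0.36241 +0.93014]
t = (-0.1126, -0.0953, 0.5317) m
M0: Pc = R·M0+t = (-0.16718, -0.07777, +0.54428); u = 550.7·(-0.16718)/0.54428 + 326.0 = 156.8509, v = 790.9·(-0.07777)/0.54428 + 248.2 = 135.1977
M1: Pc = R·M1+t = (-0.09185, -0.04326, +0.54920); u = 550.7·(-0.09185)/0.54920 + 326.0 = 233.8999, v = 790.9·(-0.04326)/0.54920 + 248.2 = 185.8951
M2: Pc = R·M2+t = (-0.05802, -0.11283, +0.51912); u = 550.7·(-0.05802)/0.51912 + 326.0 = 264.4479, v = 790.9·(-0.11283)/0.51912 + 248.2 = 76.2922
M3: Pc = R·M3+t = (-0.13335, -0.14734, +0.51420); u = 550.7·(-0.13335)/0.51420 + 326.0 = 183.1836, v = 790.9·(-0.14734)/0.51420 + 248.2 = 21.5813

c0=(156.85, 135.20) c1=(233.90, 185.90) c2=(264.45, 76.29) c3=(183.18, 21.58)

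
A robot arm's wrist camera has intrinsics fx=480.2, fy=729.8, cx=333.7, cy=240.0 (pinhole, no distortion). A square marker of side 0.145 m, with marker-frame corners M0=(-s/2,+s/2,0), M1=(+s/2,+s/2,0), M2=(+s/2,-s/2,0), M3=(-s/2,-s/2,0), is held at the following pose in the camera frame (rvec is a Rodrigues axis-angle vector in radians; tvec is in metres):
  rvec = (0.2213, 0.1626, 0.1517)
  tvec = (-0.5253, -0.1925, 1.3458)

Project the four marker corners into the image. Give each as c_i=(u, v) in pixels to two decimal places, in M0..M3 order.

c0=(121.89, 168.39) c1=(168.87, 180.37) c2=(171.64, 101.48) c3=(123.45, 90.43)

Intrinsics K: fx=480.2, fy=729.8, cx=333.7, cy=240.0
Marker side s = 0.145 m; corners in marker frame (Z=0):
  M0 = (-0.0725, +0.0725, 0)
  M1 = (+0.0725, +0.0725, 0)
  M2 = (+0.0725, -0.0725, 0)
  M3 = (-0.0725, -0.0725, 0)
rvec = (0.2213, 0.1626, 0.1517), |rvec| = θ = 0.31373 rad = 17.975°
Rodrigues: sinθ=0.30861, 1−cosθ=0.04881; R = I + sinθ·[k]× + (1−cosθ)·[k]×²:
    [+0.97548 -0.13138 +0.17659]
    [+0.16707 +0.96430 -0.20546]
    [-0.14330 +0.22992 +0.96260]
t = (-0.5253, -0.1925, 1.3458) m
M0: Pc = R·M0+t = (-0.60555, -0.13470, +1.37286); u = 480.2·(-0.60555)/1.37286 + 333.7 = 121.8910, v = 729.8·(-0.13470)/1.37286 + 240.0 = 168.3943
M1: Pc = R·M1+t = (-0.46410, -0.11048, +1.35208); u = 480.2·(-0.46410)/1.35208 + 333.7 = 168.8708, v = 729.8·(-0.11048)/1.35208 + 240.0 = 180.3695
M2: Pc = R·M2+t = (-0.44505, -0.25030, +1.31874); u = 480.2·(-0.44505)/1.31874 + 333.7 = 171.6406, v = 729.8·(-0.25030)/1.31874 + 240.0 = 101.4828
M3: Pc = R·M3+t = (-0.58650, -0.27452, +1.33952); u = 480.2·(-0.58650)/1.33952 + 333.7 = 123.4486, v = 729.8·(-0.27452)/1.33952 + 240.0 = 90.4331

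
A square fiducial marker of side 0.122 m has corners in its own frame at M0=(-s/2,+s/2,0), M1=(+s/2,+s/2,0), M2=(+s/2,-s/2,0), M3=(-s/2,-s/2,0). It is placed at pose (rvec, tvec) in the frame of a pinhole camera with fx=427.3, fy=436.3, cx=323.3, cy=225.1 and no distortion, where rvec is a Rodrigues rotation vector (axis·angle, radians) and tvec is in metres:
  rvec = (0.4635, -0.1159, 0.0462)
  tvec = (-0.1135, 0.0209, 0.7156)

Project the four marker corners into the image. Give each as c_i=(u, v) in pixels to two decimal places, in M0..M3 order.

c0=(219.64, 269.20) c1=(290.67, 269.61) c2=(293.43, 204.72) c3=(216.83, 202.86)

Intrinsics K: fx=427.3, fy=436.3, cx=323.3, cy=225.1
Marker side s = 0.122 m; corners in marker frame (Z=0):
  M0 = (-0.0610, +0.0610, 0)
  M1 = (+0.0610, +0.0610, 0)
  M2 = (+0.0610, -0.0610, 0)
  M3 = (-0.0610, -0.0610, 0)
rvec = (0.4635, -0.1159, 0.0462), |rvec| = θ = 0.48000 rad = 27.502°
Rodrigues: sinθ=0.46178, 1−cosθ=0.11300; R = I + sinθ·[k]× + (1−cosθ)·[k]×²:
    [+0.99236 -0.07079 -0.10100]
    [+0.01810 +0.89358 -0.44853]
    [+0.12200 +0.44328 +0.88804]
t = (-0.1135, 0.0209, 0.7156) m
M0: Pc = R·M0+t = (-0.17835, +0.07430, +0.73520); u = 427.3·(-0.17835)/0.73520 + 323.3 = 219.6407, v = 436.3·(+0.07430)/0.73520 + 225.1 = 269.1958
M1: Pc = R·M1+t = (-0.05728, +0.07651, +0.75008); u = 427.3·(-0.05728)/0.75008 + 323.3 = 290.6669, v = 436.3·(+0.07651)/0.75008 + 225.1 = 269.6050
M2: Pc = R·M2+t = (-0.04865, -0.03250, +0.69600); u = 427.3·(-0.04865)/0.69600 + 323.3 = 293.4337, v = 436.3·(-0.03250)/0.69600 + 225.1 = 204.7240
M3: Pc = R·M3+t = (-0.16972, -0.03471, +0.68112); u = 427.3·(-0.16972)/0.68112 + 323.3 = 216.8286, v = 436.3·(-0.03471)/0.68112 + 225.1 = 202.8643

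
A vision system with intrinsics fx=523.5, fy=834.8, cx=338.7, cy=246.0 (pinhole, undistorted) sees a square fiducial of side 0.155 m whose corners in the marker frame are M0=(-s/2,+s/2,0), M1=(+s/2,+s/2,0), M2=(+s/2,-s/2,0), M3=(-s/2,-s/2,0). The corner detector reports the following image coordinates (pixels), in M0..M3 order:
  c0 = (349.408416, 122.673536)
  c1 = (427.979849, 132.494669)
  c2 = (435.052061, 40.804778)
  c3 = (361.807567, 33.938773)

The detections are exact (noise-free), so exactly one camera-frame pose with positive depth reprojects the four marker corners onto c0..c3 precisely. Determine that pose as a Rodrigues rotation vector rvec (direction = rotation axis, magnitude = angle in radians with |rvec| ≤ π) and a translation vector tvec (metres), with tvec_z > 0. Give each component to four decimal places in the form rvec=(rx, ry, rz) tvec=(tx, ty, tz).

Intrinsics K: fx=523.5, fy=834.8, cx=338.7, cy=246.0
Marker side s = 0.155 m; corners in marker frame (Z=0):
  M0 = (-0.0775, +0.0775, 0)
  M1 = (+0.0775, +0.0775, 0)
  M2 = (+0.0775, -0.0775, 0)
  M3 = (-0.0775, -0.0775, 0)
Detected image corners:
  c0 = (349.408416, 122.673536) px
  c1 = (427.979849, 132.494669) px
  c2 = (435.052061, 40.804778) px
  c3 = (361.807567, 33.938773) px
Planar DLT: solve 8×8 A·h = b for H (H[2,2]=1):
  H  [+423.18433 -249.67291 +393.24826]
  H  [+39.66590 +542.77774 +80.76601]
  H  [-0.16748 -0.47423 +1.00000]
B = K⁻¹H; ‖b₁‖=0.936926, ‖b₂‖=0.936926; λ = 2/(‖b₁‖+‖b₂‖) = 1.067321, sign → tz>0 ⇒ λ=+1.067321
r₁ = λ·B[:,0] = (+0.97845,+0.10339,-0.17875); r₂ = λ·B[:,1] = (-0.18156,+0.84311,-0.50616)
r₃ = r₁×r₂ = (+0.09838,+0.52770,+0.84371); SVD([r₁ r₂ r₃]) → R = UVᵀ:
  R  [+0.97845 -0.18156 +0.09838]
  R  [+0.10339 +0.84311 +0.52770]
  R  [-0.17875 -0.50616 +0.84371]
t = (+0.11121, -0.21126, +1.06732) m
tr R = 2.665276; θ = arccos((tr R − 1)/2) = 0.586942 rad = 33.629°
axis k = ((R−Rᵀ)₃₂, (R−Rᵀ)₁₃, (R−Rᵀ)₂₁) / (2 sinθ) = (-0.933391, +0.250200, +0.257258)
rvec = θ·k = (-0.547847, +0.146853, +0.150996)

rvec=(-0.5478, 0.1469, 0.1510) tvec=(0.1112, -0.2113, 1.0673)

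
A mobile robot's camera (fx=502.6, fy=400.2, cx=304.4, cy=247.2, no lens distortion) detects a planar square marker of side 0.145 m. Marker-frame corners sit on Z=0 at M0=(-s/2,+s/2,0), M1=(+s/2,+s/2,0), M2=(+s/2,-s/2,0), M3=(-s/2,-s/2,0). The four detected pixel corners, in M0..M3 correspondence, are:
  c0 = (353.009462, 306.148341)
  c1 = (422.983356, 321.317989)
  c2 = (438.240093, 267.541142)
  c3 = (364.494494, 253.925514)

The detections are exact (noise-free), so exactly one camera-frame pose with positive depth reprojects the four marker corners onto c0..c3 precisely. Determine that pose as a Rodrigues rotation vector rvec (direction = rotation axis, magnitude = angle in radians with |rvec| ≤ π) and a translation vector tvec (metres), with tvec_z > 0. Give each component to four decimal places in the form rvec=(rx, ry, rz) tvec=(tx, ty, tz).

rvec=(0.2904, 0.3231, 0.1799) tvec=(0.1776, 0.1010, 0.9987)

Intrinsics K: fx=502.6, fy=400.2, cx=304.4, cy=247.2
Marker side s = 0.145 m; corners in marker frame (Z=0):
  M0 = (-0.0725, +0.0725, 0)
  M1 = (+0.0725, +0.0725, 0)
  M2 = (+0.0725, -0.0725, 0)
  M3 = (-0.0725, -0.0725, 0)
Detected image corners:
  c0 = (353.009462, 306.148341) px
  c1 = (422.983356, 321.317989) px
  c2 = (438.240093, 267.541142) px
  c3 = (364.494494, 253.925514) px
Planar DLT: solve 8×8 A·h = b for H (H[2,2]=1):
  H  [+382.39056 +29.91577 +393.78704]
  H  [+17.21353 +454.08898 +287.67719]
  H  [-0.28606 +0.30875 +1.00000]
B = K⁻¹H; ‖b₁‖=1.001301, ‖b₂‖=1.001301; λ = 2/(‖b₁‖+‖b₂‖) = 0.998701, sign → tz>0 ⇒ λ=+0.998701
r₁ = λ·B[:,0] = (+0.93286,+0.21942,-0.28569); r₂ = λ·B[:,1] = (-0.12731,+0.94272,+0.30835)
r₃ = r₁×r₂ = (+0.33698,-0.25128,+0.90736); SVD([r₁ r₂ r₃]) → R = UVᵀ:
  R  [+0.93286 -0.12731 +0.33698]
  R  [+0.21942 +0.94272 -0.25128]
  R  [-0.28569 +0.30835 +0.90736]
t = (+0.17762, +0.10101, +0.99870) m
tr R = 2.782939; θ = arccos((tr R − 1)/2) = 0.470218 rad = 26.942°
axis k = ((R−Rᵀ)₃₂, (R−Rᵀ)₁₃, (R−Rᵀ)₂₁) / (2 sinθ) = (+0.617584, +0.687152, +0.382638)
rvec = θ·k = (+0.290399, +0.323112, +0.179924)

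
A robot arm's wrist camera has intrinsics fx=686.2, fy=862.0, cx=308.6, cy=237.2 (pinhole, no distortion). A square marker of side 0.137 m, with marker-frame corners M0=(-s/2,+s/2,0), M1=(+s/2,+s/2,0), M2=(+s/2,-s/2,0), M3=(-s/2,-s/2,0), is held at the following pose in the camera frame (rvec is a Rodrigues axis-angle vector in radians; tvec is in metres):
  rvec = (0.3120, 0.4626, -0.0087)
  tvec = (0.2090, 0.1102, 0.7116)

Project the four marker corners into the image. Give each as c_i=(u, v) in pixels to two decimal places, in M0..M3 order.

c0=(446.42, 430.89) c1=(578.29, 457.99) c2=(583.55, 301.33) c3=(443.88, 285.82)

Intrinsics K: fx=686.2, fy=862.0, cx=308.6, cy=237.2
Marker side s = 0.137 m; corners in marker frame (Z=0):
  M0 = (-0.0685, +0.0685, 0)
  M1 = (+0.0685, +0.0685, 0)
  M2 = (+0.0685, -0.0685, 0)
  M3 = (-0.0685, -0.0685, 0)
rvec = (0.3120, 0.4626, -0.0087), |rvec| = θ = 0.55805 rad = 31.974°
Rodrigues: sinθ=0.52953, 1−cosθ=0.15171; R = I + sinθ·[k]× + (1−cosθ)·[k]×²:
    [+0.89571 +0.07857 +0.43764]
    [+0.06206 +0.95254 -0.29802]
    [-0.44028 +0.29410 +0.84833]
t = (0.2090, 0.1102, 0.7116) m
M0: Pc = R·M0+t = (+0.15303, +0.17120, +0.76190); u = 686.2·(+0.15303)/0.76190 + 308.6 = 446.4206, v = 862.0·(+0.17120)/0.76190 + 237.2 = 430.8893
M1: Pc = R·M1+t = (+0.27574, +0.17970, +0.70159); u = 686.2·(+0.27574)/0.70159 + 308.6 = 578.2910, v = 862.0·(+0.17970)/0.70159 + 237.2 = 457.9874
M2: Pc = R·M2+t = (+0.26497, +0.04920, +0.66130); u = 686.2·(+0.26497)/0.66130 + 308.6 = 583.5536, v = 862.0·(+0.04920)/0.66130 + 237.2 = 301.3347
M3: Pc = R·M3+t = (+0.14226, +0.04070, +0.72161); u = 686.2·(+0.14226)/0.72161 + 308.6 = 443.8802, v = 862.0·(+0.04070)/0.72161 + 237.2 = 285.8180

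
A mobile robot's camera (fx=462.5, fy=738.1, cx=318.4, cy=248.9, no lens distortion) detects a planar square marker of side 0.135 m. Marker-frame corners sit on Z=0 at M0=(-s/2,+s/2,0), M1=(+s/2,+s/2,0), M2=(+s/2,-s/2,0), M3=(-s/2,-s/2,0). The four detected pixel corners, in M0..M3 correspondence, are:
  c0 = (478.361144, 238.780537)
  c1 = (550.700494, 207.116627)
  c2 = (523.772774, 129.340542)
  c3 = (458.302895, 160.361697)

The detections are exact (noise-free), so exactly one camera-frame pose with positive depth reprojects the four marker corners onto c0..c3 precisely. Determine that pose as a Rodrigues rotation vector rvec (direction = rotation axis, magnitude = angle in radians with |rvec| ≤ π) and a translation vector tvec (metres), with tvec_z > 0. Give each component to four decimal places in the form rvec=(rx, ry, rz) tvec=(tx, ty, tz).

Intrinsics K: fx=462.5, fy=738.1, cx=318.4, cy=248.9
Marker side s = 0.135 m; corners in marker frame (Z=0):
  M0 = (-0.0675, +0.0675, 0)
  M1 = (+0.0675, +0.0675, 0)
  M2 = (+0.0675, -0.0675, 0)
  M3 = (-0.0675, -0.0675, 0)
Detected image corners:
  c0 = (478.361144, 238.780537) px
  c1 = (550.700494, 207.116627) px
  c2 = (523.772774, 129.340542) px
  c3 = (458.302895, 160.361697) px
Planar DLT: solve 8×8 A·h = b for H (H[2,2]=1):
  H  [+405.14384 -162.13430 +501.77321]
  H  [-270.14052 +455.70953 +182.35850]
  H  [-0.20707 -0.66788 +1.00000]
B = K⁻¹H; ‖b₁‖=1.080752, ‖b₂‖=1.080752; λ = 2/(‖b₁‖+‖b₂‖) = 0.925282, sign → tz>0 ⇒ λ=+0.925282
r₁ = λ·B[:,0] = (+0.94244,-0.27404,-0.19160); r₂ = λ·B[:,1] = (+0.10107,+0.77967,-0.61798)
r₃ = r₁×r₂ = (+0.31874,+0.56304,+0.76249); SVD([r₁ r₂ r₃]) → R = UVᵀ:
  R  [+0.94244 +0.10107 +0.31874]
  R  [-0.27404 +0.77967 +0.56304]
  R  [-0.19160 -0.61798 +0.76249]
t = (+0.36686, -0.08342, +0.92528) m
tr R = 2.484600; θ = arccos((tr R − 1)/2) = 0.734300 rad = 42.072°
axis k = ((R−Rᵀ)₃₂, (R−Rᵀ)₁₃, (R−Rᵀ)₂₁) / (2 sinθ) = (-0.881271, +0.380810, -0.279902)
rvec = θ·k = (-0.647117, +0.279629, -0.205532)

rvec=(-0.6471, 0.2796, -0.2055) tvec=(0.3669, -0.0834, 0.9253)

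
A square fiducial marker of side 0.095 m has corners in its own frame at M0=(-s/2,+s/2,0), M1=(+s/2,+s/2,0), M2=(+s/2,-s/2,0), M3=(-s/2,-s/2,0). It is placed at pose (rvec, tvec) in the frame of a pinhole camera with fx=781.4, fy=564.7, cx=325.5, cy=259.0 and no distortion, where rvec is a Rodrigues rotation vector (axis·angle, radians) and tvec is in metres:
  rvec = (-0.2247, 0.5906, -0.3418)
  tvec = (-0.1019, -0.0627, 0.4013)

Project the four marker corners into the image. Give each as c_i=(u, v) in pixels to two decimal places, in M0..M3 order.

c0=(84.07, 257.47) c1=(211.11, 201.59) c2=(172.20, 79.83) c3=(57.71, 145.32)

Intrinsics K: fx=781.4, fy=564.7, cx=325.5, cy=259.0
Marker side s = 0.095 m; corners in marker frame (Z=0):
  M0 = (-0.0475, +0.0475, 0)
  M1 = (+0.0475, +0.0475, 0)
  M2 = (+0.0475, -0.0475, 0)
  M3 = (-0.0475, -0.0475, 0)
rvec = (-0.2247, 0.5906, -0.3418), |rvec| = θ = 0.71842 rad = 41.162°
Rodrigues: sinθ=0.65820, 1−cosθ=0.24715; R = I + sinθ·[k]× + (1−cosθ)·[k]×²:
    [+0.77703 +0.24960 +0.57787]
    [-0.37670 +0.91988 +0.10920]
    [-0.50431 -0.30253 +0.80879]
t = (-0.1019, -0.0627, 0.4013) m
M0: Pc = R·M0+t = (-0.12695, -0.00111, +0.41088); u = 781.4·(-0.12695)/0.41088 + 325.5 = 84.0676, v = 564.7·(-0.00111)/0.41088 + 259.0 = 257.4707
M1: Pc = R·M1+t = (-0.05314, -0.03690, +0.36297); u = 781.4·(-0.05314)/0.36297 + 325.5 = 211.1120, v = 564.7·(-0.03690)/0.36297 + 259.0 = 201.5944
M2: Pc = R·M2+t = (-0.07685, -0.12429, +0.39172); u = 781.4·(-0.07685)/0.39172 + 325.5 = 172.2039, v = 564.7·(-0.12429)/0.39172 + 259.0 = 79.8264
M3: Pc = R·M3+t = (-0.15066, -0.08850, +0.43963); u = 781.4·(-0.15066)/0.43963 + 325.5 = 57.7051, v = 564.7·(-0.08850)/0.43963 + 259.0 = 145.3200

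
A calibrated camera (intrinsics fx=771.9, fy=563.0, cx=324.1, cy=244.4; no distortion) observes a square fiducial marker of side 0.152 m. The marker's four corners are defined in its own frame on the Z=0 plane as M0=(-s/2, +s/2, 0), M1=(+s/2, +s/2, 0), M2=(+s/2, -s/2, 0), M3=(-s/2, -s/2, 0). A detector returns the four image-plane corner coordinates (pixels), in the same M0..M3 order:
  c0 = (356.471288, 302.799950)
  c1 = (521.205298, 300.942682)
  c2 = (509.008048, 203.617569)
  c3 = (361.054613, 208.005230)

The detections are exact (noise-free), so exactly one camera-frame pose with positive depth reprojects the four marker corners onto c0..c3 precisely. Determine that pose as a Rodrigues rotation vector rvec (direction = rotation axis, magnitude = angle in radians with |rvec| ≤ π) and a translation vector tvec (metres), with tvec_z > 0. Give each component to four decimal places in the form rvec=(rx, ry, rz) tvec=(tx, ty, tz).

rvec=(-0.5661, 0.1544, 0.0123) tvec=(0.1099, 0.0093, 0.7602)

Intrinsics K: fx=771.9, fy=563.0, cx=324.1, cy=244.4
Marker side s = 0.152 m; corners in marker frame (Z=0):
  M0 = (-0.0760, +0.0760, 0)
  M1 = (+0.0760, +0.0760, 0)
  M2 = (+0.0760, -0.0760, 0)
  M3 = (-0.0760, -0.0760, 0)
Detected image corners:
  c0 = (356.471288, 302.799950) px
  c1 = (521.205298, 300.942682) px
  c2 = (509.008048, 203.617569) px
  c3 = (361.054613, 208.005230) px
Planar DLT: solve 8×8 A·h = b for H (H[2,2]=1):
  H  [+939.95230 -282.22195 +435.66831]
  H  [-70.76428 +453.81695 +251.30450]
  H  [-0.19610 -0.70135 +1.00000]
B = K⁻¹H; ‖b₁‖=1.315381, ‖b₂‖=1.315381; λ = 2/(‖b₁‖+‖b₂‖) = 0.760236, sign → tz>0 ⇒ λ=+0.760236
r₁ = λ·B[:,0] = (+0.98834,-0.03084,-0.14908); r₂ = λ·B[:,1] = (-0.05408,+0.84426,-0.53319)
r₃ = r₁×r₂ = (+0.14231,+0.53504,+0.83275); SVD([r₁ r₂ r₃]) → R = UVᵀ:
  R  [+0.98834 -0.05408 +0.14231]
  R  [-0.03084 +0.84426 +0.53504]
  R  [-0.14908 -0.53319 +0.83275]
t = (+0.10988, +0.00932, +0.76024) m
tr R = 2.665362; θ = arccos((tr R − 1)/2) = 0.586865 rad = 33.625°
axis k = ((R−Rᵀ)₃₂, (R−Rᵀ)₁₃, (R−Rᵀ)₂₁) / (2 sinθ) = (-0.964539, +0.263103, +0.020989)
rvec = θ·k = (-0.566054, +0.154406, +0.012318)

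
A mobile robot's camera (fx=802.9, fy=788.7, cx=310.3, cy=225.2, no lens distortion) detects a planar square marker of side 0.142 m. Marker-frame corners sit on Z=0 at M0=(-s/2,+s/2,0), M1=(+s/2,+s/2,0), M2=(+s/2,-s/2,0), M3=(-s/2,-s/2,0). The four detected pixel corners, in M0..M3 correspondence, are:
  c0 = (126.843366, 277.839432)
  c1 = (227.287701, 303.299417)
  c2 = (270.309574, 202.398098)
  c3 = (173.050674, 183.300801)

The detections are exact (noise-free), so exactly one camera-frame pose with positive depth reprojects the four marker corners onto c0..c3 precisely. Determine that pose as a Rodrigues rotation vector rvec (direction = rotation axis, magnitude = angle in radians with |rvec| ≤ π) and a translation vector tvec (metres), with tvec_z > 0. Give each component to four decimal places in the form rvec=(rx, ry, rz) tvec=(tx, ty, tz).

rvec=(-0.4650, 0.3244, 0.2803) tvec=(-0.1380, 0.0187, 0.9929)

Intrinsics K: fx=802.9, fy=788.7, cx=310.3, cy=225.2
Marker side s = 0.142 m; corners in marker frame (Z=0):
  M0 = (-0.0710, +0.0710, 0)
  M1 = (+0.0710, +0.0710, 0)
  M2 = (+0.0710, -0.0710, 0)
  M3 = (-0.0710, -0.0710, 0)
Detected image corners:
  c0 = (126.843366, 277.839432) px
  c1 = (227.287701, 303.299417) px
  c2 = (270.309574, 202.398098) px
  c3 = (173.050674, 183.300801) px
Planar DLT: solve 8×8 A·h = b for H (H[2,2]=1):
  H  [+622.28783 -392.91454 +198.70155]
  H  [+67.11352 +592.49329 +240.05299]
  H  [-0.36884 -0.39340 +1.00000]
B = K⁻¹H; ‖b₁‖=1.007118, ‖b₂‖=1.007118; λ = 2/(‖b₁‖+‖b₂‖) = 0.992932, sign → tz>0 ⇒ λ=+0.992932
r₁ = λ·B[:,0] = (+0.91111,+0.18906,-0.36623); r₂ = λ·B[:,1] = (-0.33495,+0.85745,-0.39062)
r₃ = r₁×r₂ = (+0.24018,+0.47857,+0.84456); SVD([r₁ r₂ r₃]) → R = UVᵀ:
  R  [+0.91111 -0.33495 +0.24018]
  R  [+0.18906 +0.85745 +0.47857]
  R  [-0.36623 -0.39062 +0.84456]
t = (-0.13801, +0.01870, +0.99293) m
tr R = 2.613130; θ = arccos((tr R − 1)/2) = 0.632479 rad = 36.238°
axis k = ((R−Rᵀ)₃₂, (R−Rᵀ)₁₃, (R−Rᵀ)₂₁) / (2 sinθ) = (-0.735174, +0.512912, +0.443216)
rvec = θ·k = (-0.464982, +0.324406, +0.280325)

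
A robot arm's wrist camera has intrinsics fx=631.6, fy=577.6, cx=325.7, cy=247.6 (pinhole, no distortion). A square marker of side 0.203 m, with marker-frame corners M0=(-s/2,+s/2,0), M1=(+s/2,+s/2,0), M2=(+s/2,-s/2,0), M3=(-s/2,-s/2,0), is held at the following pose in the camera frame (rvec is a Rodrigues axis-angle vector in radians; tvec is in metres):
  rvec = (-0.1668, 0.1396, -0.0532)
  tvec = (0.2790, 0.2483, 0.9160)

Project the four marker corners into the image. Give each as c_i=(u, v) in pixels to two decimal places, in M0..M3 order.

c0=(452.24, 472.19) c1=(599.36, 470.57) c2=(583.40, 336.68) c3=(442.08, 342.09)

Intrinsics K: fx=631.6, fy=577.6, cx=325.7, cy=247.6
Marker side s = 0.203 m; corners in marker frame (Z=0):
  M0 = (-0.1015, +0.1015, 0)
  M1 = (+0.1015, +0.1015, 0)
  M2 = (+0.1015, -0.1015, 0)
  M3 = (-0.1015, -0.1015, 0)
rvec = (-0.1668, 0.1396, -0.0532), |rvec| = θ = 0.22392 rad = 12.830°
Rodrigues: sinθ=0.22205, 1−cosθ=0.02497; R = I + sinθ·[k]× + (1−cosθ)·[k]×²:
    [+0.98889 +0.04116 +0.14285]
    [-0.06435 +0.98474 +0.16171]
    [-0.13402 -0.16911 +0.97644]
t = (0.2790, 0.2483, 0.9160) m
M0: Pc = R·M0+t = (+0.18281, +0.35478, +0.91244); u = 631.6·(+0.18281)/0.91244 + 325.7 = 452.2403, v = 577.6·(+0.35478)/0.91244 + 247.6 = 472.1876
M1: Pc = R·M1+t = (+0.38355, +0.34172, +0.88523); u = 631.6·(+0.38355)/0.88523 + 325.7 = 599.3571, v = 577.6·(+0.34172)/0.88523 + 247.6 = 470.5663
M2: Pc = R·M2+t = (+0.37519, +0.14182, +0.91956); u = 631.6·(+0.37519)/0.91956 + 325.7 = 583.4017, v = 577.6·(+0.14182)/0.91956 + 247.6 = 336.6792
M3: Pc = R·M3+t = (+0.17445, +0.15488, +0.94677); u = 631.6·(+0.17445)/0.94677 + 325.7 = 442.0777, v = 577.6·(+0.15488)/0.94677 + 247.6 = 342.0890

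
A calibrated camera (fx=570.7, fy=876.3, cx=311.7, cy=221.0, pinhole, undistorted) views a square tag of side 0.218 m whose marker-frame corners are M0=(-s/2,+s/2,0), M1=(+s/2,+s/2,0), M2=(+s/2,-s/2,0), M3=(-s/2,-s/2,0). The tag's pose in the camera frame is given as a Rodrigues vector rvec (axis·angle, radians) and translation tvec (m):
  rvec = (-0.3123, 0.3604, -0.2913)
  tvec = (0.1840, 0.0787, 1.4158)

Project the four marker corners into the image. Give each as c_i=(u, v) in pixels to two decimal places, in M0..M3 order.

c0=(356.43, 354.04) c1=(441.38, 313.43) c2=(415.08, 186.03) c3=(335.61, 230.13)

Intrinsics K: fx=570.7, fy=876.3, cx=311.7, cy=221.0
Marker side s = 0.218 m; corners in marker frame (Z=0):
  M0 = (-0.1090, +0.1090, 0)
  M1 = (+0.1090, +0.1090, 0)
  M2 = (+0.1090, -0.1090, 0)
  M3 = (-0.1090, -0.1090, 0)
rvec = (-0.3123, 0.3604, -0.2913), |rvec| = θ = 0.55882 rad = 32.018°
Rodrigues: sinθ=0.53018, 1−cosθ=0.15212; R = I + sinθ·[k]× + (1−cosθ)·[k]×²:
    [+0.89539 +0.22155 +0.38625]
    [-0.33120 +0.91116 +0.24516]
    [-0.29762 -0.34744 +0.88922]
t = (0.1840, 0.0787, 1.4158) m
M0: Pc = R·M0+t = (+0.11055, +0.21412, +1.41037); u = 570.7·(+0.11055)/1.41037 + 311.7 = 356.4339, v = 876.3·(+0.21412)/1.41037 + 221.0 = 354.0365
M1: Pc = R·M1+t = (+0.30575, +0.14191, +1.34549); u = 570.7·(+0.30575)/1.34549 + 311.7 = 441.3848, v = 876.3·(+0.14191)/1.34549 + 221.0 = 313.4274
M2: Pc = R·M2+t = (+0.25745, -0.05672, +1.42123); u = 570.7·(+0.25745)/1.42123 + 311.7 = 415.0796, v = 876.3·(-0.05672)/1.42123 + 221.0 = 186.0296
M3: Pc = R·M3+t = (+0.06225, +0.01549, +1.48611); u = 570.7·(+0.06225)/1.48611 + 311.7 = 335.6067, v = 876.3·(+0.01549)/1.48611 + 221.0 = 230.1309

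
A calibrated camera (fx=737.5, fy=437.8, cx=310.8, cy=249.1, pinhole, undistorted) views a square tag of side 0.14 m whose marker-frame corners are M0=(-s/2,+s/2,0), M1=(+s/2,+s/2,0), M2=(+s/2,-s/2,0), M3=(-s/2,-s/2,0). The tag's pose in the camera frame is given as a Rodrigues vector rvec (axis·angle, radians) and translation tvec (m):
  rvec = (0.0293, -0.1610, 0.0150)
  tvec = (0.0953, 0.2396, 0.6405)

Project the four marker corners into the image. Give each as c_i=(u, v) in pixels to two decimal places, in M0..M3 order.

Intrinsics K: fx=737.5, fy=437.8, cx=310.8, cy=249.1
Marker side s = 0.14 m; corners in marker frame (Z=0):
  M0 = (-0.0700, +0.0700, 0)
  M1 = (+0.0700, +0.0700, 0)
  M2 = (+0.0700, -0.0700, 0)
  M3 = (-0.0700, -0.0700, 0)
rvec = (0.0293, -0.1610, 0.0150), |rvec| = θ = 0.16433 rad = 9.415°
Rodrigues: sinθ=0.16359, 1−cosθ=0.01347; R = I + sinθ·[k]× + (1−cosθ)·[k]×²:
    [+0.98696 -0.01729 -0.16006]
    [+0.01258 +0.99946 -0.03037]
    [+0.16050 +0.02796 +0.98664]
t = (0.0953, 0.2396, 0.6405) m
M0: Pc = R·M0+t = (+0.02500, +0.30868, +0.63122); u = 737.5·(+0.02500)/0.63122 + 310.8 = 340.0127, v = 437.8·(+0.30868)/0.63122 + 249.1 = 463.1937
M1: Pc = R·M1+t = (+0.16318, +0.31044, +0.65369); u = 737.5·(+0.16318)/0.65369 + 310.8 = 494.8973, v = 437.8·(+0.31044)/0.65369 + 249.1 = 457.0141
M2: Pc = R·M2+t = (+0.16560, +0.17052, +0.64978); u = 737.5·(+0.16560)/0.64978 + 310.8 = 498.7533, v = 437.8·(+0.17052)/0.64978 + 249.1 = 363.9901
M3: Pc = R·M3+t = (+0.02742, +0.16876, +0.62731); u = 737.5·(+0.02742)/0.62731 + 310.8 = 343.0402, v = 437.8·(+0.16876)/0.62731 + 249.1 = 366.8762

c0=(340.01, 463.19) c1=(494.90, 457.01) c2=(498.75, 363.99) c3=(343.04, 366.88)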